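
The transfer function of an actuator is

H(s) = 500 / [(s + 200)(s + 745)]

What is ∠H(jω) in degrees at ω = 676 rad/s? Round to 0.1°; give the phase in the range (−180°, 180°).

-115.7°

At s = jω = j676:
pole (s+200): 200 + j676 → |·| = √(200²+676²) = √496976 ≈ 704.97, ∠ = arctan(676/200) ≈ 73.52°
pole (s+745): 745 + j676 → |·| = √(745²+676²) = √1012001 ≈ 1006, ∠ = arctan(676/745) ≈ 42.22°
∠H = 0.00° − 115.74° = -115.74°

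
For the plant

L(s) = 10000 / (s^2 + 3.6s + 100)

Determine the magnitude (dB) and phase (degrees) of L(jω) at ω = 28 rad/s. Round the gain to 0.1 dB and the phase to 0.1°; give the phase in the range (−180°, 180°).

23.2 dB, -171.6°

At s = jω = j28:
quadratic: (j28)² + 3.6·j28 + 100 = -684 + j100.8 → |·| ≈ 691.39, ∠ ≈ 171.62°
|L| = 10000 / 691.39 ≈ 14.464
Gain = 20 log₁₀(14.464) ≈ 23.21 dB
∠L = 0.00° − 171.62° = -171.62°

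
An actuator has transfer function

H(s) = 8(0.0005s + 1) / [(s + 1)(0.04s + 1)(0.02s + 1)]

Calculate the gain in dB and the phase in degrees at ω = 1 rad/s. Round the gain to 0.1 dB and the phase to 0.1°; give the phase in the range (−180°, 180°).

15.0 dB, -48.4°

At ω = 1 rad/s:
zero (1 + j1·0.0005) = 1 + j0.0005 → |·| ≈ 1, ∠ ≈ 0.03°
pole (1 + j1·1) = 1 + j1 → |·| ≈ 1.4142, ∠ ≈ 45.00°
pole (1 + j1·0.04) = 1 + j0.04 → |·| ≈ 1.0008, ∠ ≈ 2.29°
pole (1 + j1·0.02) = 1 + j0.02 → |·| ≈ 1.0002, ∠ ≈ 1.15°
|H| = 8 · 1 / (1.4142 · 1.0008 · 1.0002) ≈ 5.6513
Gain = 20 log₁₀(5.6513) ≈ 15.04 dB
∠H = (0.03°) − (45.00° + 2.29° + 1.15°) = -48.41°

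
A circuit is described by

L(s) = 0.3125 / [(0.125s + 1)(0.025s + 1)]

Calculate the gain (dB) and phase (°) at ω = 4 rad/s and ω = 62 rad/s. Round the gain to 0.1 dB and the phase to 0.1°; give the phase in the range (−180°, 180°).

ω = 4: -11.1 dB, -32.3°; ω = 62: -33.3 dB, -139.8°

At ω = 4 rad/s:
pole (1 + j4·0.125) = 1 + j0.5 → |·| ≈ 1.118, ∠ ≈ 26.57°
pole (1 + j4·0.025) = 1 + j0.1 → |·| ≈ 1.005, ∠ ≈ 5.71°
|L| = 0.3125 · 1 / (1.118 · 1.005) ≈ 0.27813
Gain = 20 log₁₀(0.27813) ≈ -11.12 dB
∠L = (0°) − (26.57° + 5.71°) = -32.28°

At ω = 62 rad/s:
pole (1 + j62·0.125) = 1 + j7.75 → |·| ≈ 7.8142, ∠ ≈ 82.65°
pole (1 + j62·0.025) = 1 + j1.55 → |·| ≈ 1.8446, ∠ ≈ 57.17°
|L| = 0.3125 · 1 / (7.8142 · 1.8446) ≈ 0.02168
Gain = 20 log₁₀(0.02168) ≈ -33.28 dB
∠L = (0°) − (82.65° + 57.17°) = -139.82°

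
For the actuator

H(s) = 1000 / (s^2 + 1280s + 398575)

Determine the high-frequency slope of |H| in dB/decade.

Each pole contributes −20 dB/decade at high frequency; each zero contributes +20 dB/decade.
Net: 0 zero(s) − 2 pole(s) → -40 dB/decade.

-40 dB/decade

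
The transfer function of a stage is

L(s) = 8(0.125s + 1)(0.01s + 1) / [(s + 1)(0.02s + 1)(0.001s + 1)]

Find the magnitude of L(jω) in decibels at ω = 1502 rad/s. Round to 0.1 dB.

At ω = 1502 rad/s:
zero (1 + j1502·0.125) = 1 + j187.75 → |·| ≈ 187.75, ∠ ≈ 89.69°
zero (1 + j1502·0.01) = 1 + j15.02 → |·| ≈ 15.053, ∠ ≈ 86.19°
pole (1 + j1502·1) = 1 + j1502 → |·| ≈ 1502, ∠ ≈ 89.96°
pole (1 + j1502·0.02) = 1 + j30.04 → |·| ≈ 30.057, ∠ ≈ 88.09°
pole (1 + j1502·0.001) = 1 + j1.502 → |·| ≈ 1.8044, ∠ ≈ 56.35°
|L| = 8 · 187.75 · 15.053 / (1502 · 30.057 · 1.8044) ≈ 0.27755
Gain = 20 log₁₀(0.27755) ≈ -11.13 dB

-11.1 dB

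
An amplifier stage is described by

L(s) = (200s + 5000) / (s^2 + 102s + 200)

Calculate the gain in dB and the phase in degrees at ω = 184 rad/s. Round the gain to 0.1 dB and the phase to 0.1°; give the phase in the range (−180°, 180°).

-0.3 dB, -68.6°

Substitute s = j184:
Numerator: 200(j184) + 5000 = 5000 + j36800
Denominator: (j184)^2 + 102(j184) + 200 = -33656 + j18768
|N| = √(5000² + 36800²) ≈ 37138, ∠N ≈ 82.26°
|D| = √(33656² + 18768²) ≈ 38535, ∠D ≈ 150.85°
|L| = 37138 / 38535 ≈ 0.96375
Gain = 20 log₁₀(0.96375) ≈ -0.32 dB
∠L = 82.26° − 150.85° = -68.59°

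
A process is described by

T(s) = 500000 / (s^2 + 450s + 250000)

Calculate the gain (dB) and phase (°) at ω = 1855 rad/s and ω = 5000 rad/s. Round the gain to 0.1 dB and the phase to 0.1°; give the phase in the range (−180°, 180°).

At s = jω = j1855:
quadratic: (j1855)² + 450·j1855 + 250000 = -3191025 + j834750 → |·| ≈ 3.2984e+06, ∠ ≈ 165.34°
|T| = 500000 / 3.2984e+06 ≈ 0.15159
Gain = 20 log₁₀(0.15159) ≈ -16.39 dB
∠T = 0.00° − 165.34° = -165.34°

At s = jω = j5000:
quadratic: (j5000)² + 450·j5000 + 250000 = -24750000 + j2250000 → |·| ≈ 2.4852e+07, ∠ ≈ 174.81°
|T| = 500000 / 2.4852e+07 ≈ 0.020119
Gain = 20 log₁₀(0.020119) ≈ -33.93 dB
∠T = 0.00° − 174.81° = -174.81°

ω = 1855: -16.4 dB, -165.3°; ω = 5000: -33.9 dB, -174.8°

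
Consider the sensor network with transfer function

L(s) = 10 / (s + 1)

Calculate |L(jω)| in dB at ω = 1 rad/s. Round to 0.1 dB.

At s = jω = j1:
pole (s+1): 1 + j1 → |·| = √(1²+1²) = √2 ≈ 1.4142, ∠ = arctan(1/1) ≈ 45.00°
|L| = 10 / 1.4142 ≈ 7.0711
Gain = 20 log₁₀(7.0711) ≈ 16.99 dB

17.0 dB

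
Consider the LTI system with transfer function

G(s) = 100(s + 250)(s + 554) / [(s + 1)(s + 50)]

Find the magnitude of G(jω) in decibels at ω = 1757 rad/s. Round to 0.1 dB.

At s = jω = j1757:
zero (s+250): 250 + j1757 → |·| = √(250²+1757²) = √3149549 ≈ 1774.7, ∠ = arctan(1757/250) ≈ 81.90°
zero (s+554): 554 + j1757 → |·| = √(554²+1757²) = √3393965 ≈ 1842.3, ∠ = arctan(1757/554) ≈ 72.50°
pole (s+1): 1 + j1757 → |·| = √(1²+1757²) = √3087050 ≈ 1757, ∠ = arctan(1757/1) ≈ 89.97°
pole (s+50): 50 + j1757 → |·| = √(50²+1757²) = √3089549 ≈ 1757.7, ∠ = arctan(1757/50) ≈ 88.37°
|G| = 100 · 3.2695e+06 / 3.0883e+06 ≈ 105.87
Gain = 20 log₁₀(105.87) ≈ 40.50 dB

40.5 dB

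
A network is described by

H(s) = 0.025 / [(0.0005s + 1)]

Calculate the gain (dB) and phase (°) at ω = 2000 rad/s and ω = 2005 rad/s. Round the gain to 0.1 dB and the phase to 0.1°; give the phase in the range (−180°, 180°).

At ω = 2000 rad/s:
pole (1 + j2000·0.0005) = 1 + j1 → |·| ≈ 1.4142, ∠ ≈ 45.00°
|H| = 0.025 · 1 / (1.4142) ≈ 0.017678
Gain = 20 log₁₀(0.017678) ≈ -35.05 dB
∠H = (0°) − (45.00°) = -45.00°

At ω = 2005 rad/s:
pole (1 + j2005·0.0005) = 1 + j1.0025 → |·| ≈ 1.416, ∠ ≈ 45.07°
|H| = 0.025 · 1 / (1.416) ≈ 0.017655
Gain = 20 log₁₀(0.017655) ≈ -35.06 dB
∠H = (0°) − (45.07°) = -45.07°

ω = 2000: -35.1 dB, -45.0°; ω = 2005: -35.1 dB, -45.1°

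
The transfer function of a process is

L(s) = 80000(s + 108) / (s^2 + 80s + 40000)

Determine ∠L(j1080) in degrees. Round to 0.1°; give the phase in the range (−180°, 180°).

-91.3°

At s = jω = j1080:
zero (s+108): 108 + j1080 → |·| = √(108²+1080²) = √1178064 ≈ 1085.4, ∠ = arctan(1080/108) ≈ 84.29°
quadratic: (j1080)² + 80·j1080 + 40000 = -1126400 + j86400 → |·| ≈ 1.1297e+06, ∠ ≈ 175.61°
∠L = 84.29° − 175.61° = -91.32°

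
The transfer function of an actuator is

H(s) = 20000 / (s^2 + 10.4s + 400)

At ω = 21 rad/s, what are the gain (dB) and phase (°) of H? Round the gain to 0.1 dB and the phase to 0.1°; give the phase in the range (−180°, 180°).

39.1 dB, -100.6°

At s = jω = j21:
quadratic: (j21)² + 10.4·j21 + 400 = -41 + j218.4 → |·| ≈ 222.22, ∠ ≈ 100.63°
|H| = 20000 / 222.22 ≈ 90.001
Gain = 20 log₁₀(90.001) ≈ 39.08 dB
∠H = 0.00° − 100.63° = -100.63°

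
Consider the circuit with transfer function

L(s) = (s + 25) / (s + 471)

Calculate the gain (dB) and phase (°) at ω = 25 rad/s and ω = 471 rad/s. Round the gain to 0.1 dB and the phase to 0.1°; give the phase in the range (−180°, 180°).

Substitute s = j25:
Numerator: (j25) + 25 = 25 + j25
Denominator: (j25) + 471 = 471 + j25
|N| = √(25² + 25²) ≈ 35.355, ∠N ≈ 45.00°
|D| = √(471² + 25²) ≈ 471.66, ∠D ≈ 3.04°
|L| = 35.355 / 471.66 ≈ 0.074959
Gain = 20 log₁₀(0.074959) ≈ -22.50 dB
∠L = 45.00° − 3.04° = 41.96°

Substitute s = j471:
Numerator: (j471) + 25 = 25 + j471
Denominator: (j471) + 471 = 471 + j471
|N| = √(25² + 471²) ≈ 471.66, ∠N ≈ 86.96°
|D| = √(471² + 471²) ≈ 666.09, ∠D ≈ 45.00°
|L| = 471.66 / 666.09 ≈ 0.7081
Gain = 20 log₁₀(0.7081) ≈ -3.00 dB
∠L = 86.96° − 45.00° = 41.96°

ω = 25: -22.5 dB, 42.0°; ω = 471: -3.0 dB, 42.0°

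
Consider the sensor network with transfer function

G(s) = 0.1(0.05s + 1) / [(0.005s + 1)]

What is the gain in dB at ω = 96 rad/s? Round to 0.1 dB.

-7.1 dB

At ω = 96 rad/s:
zero (1 + j96·0.05) = 1 + j4.8 → |·| ≈ 4.9031, ∠ ≈ 78.23°
pole (1 + j96·0.005) = 1 + j0.48 → |·| ≈ 1.1092, ∠ ≈ 25.64°
|G| = 0.1 · 4.9031 / (1.1092) ≈ 0.44204
Gain = 20 log₁₀(0.44204) ≈ -7.09 dB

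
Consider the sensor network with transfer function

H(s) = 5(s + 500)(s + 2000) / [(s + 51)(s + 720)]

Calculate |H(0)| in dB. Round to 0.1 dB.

42.7 dB

H(0) = 5·500·2000 / (51·720) ≈ 136.17
20 log₁₀(136.17) ≈ 42.68 dB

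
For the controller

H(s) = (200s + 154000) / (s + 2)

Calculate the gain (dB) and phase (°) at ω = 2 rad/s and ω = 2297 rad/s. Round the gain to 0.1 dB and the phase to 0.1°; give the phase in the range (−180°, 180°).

Substitute s = j2:
Numerator: 200(j2) + 154000 = 154000 + j400
Denominator: (j2) + 2 = 2 + j2
|N| = √(154000² + 400²) ≈ 1.54e+05, ∠N ≈ 0.15°
|D| = √(2² + 2²) ≈ 2.8284, ∠D ≈ 45.00°
|H| = 1.54e+05 / 2.8284 ≈ 54448
Gain = 20 log₁₀(54448) ≈ 94.72 dB
∠H = 0.15° − 45.00° = -44.85°

Substitute s = j2297:
Numerator: 200(j2297) + 154000 = 154000 + j459400
Denominator: (j2297) + 2 = 2 + j2297
|N| = √(154000² + 459400²) ≈ 4.8452e+05, ∠N ≈ 71.47°
|D| = √(2² + 2297²) ≈ 2297, ∠D ≈ 89.95°
|H| = 4.8452e+05 / 2297 ≈ 210.94
Gain = 20 log₁₀(210.94) ≈ 46.48 dB
∠H = 71.47° − 89.95° = -18.48°

ω = 2: 94.7 dB, -44.9°; ω = 2297: 46.5 dB, -18.5°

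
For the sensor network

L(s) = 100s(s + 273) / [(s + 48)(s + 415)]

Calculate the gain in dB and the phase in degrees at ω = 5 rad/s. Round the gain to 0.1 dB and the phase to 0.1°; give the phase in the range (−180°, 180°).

16.7 dB, 84.4°

At s = jω = j5:
zero (s+273): 273 + j5 → |·| = √(273²+5²) = √74554 ≈ 273.05, ∠ = arctan(5/273) ≈ 1.05°
zero at origin: s = j5 → |·| = 5, ∠ = 90.00°
pole (s+48): 48 + j5 → |·| = √(48²+5²) = √2329 ≈ 48.26, ∠ = arctan(5/48) ≈ 5.95°
pole (s+415): 415 + j5 → |·| = √(415²+5²) = √172250 ≈ 415.03, ∠ = arctan(5/415) ≈ 0.69°
|L| = 100 · 1365.2 / 20029 ≈ 6.8161
Gain = 20 log₁₀(6.8161) ≈ 16.67 dB
∠L = 91.05° − 6.64° = 84.41°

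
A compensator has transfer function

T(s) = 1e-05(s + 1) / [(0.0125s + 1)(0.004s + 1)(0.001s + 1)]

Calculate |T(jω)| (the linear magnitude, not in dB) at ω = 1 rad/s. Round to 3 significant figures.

At ω = 1 rad/s:
zero (1 + j1·1) = 1 + j1 → |·| ≈ 1.4142, ∠ ≈ 45.00°
pole (1 + j1·0.0125) = 1 + j0.0125 → |·| ≈ 1.0001, ∠ ≈ 0.72°
pole (1 + j1·0.004) = 1 + j0.004 → |·| ≈ 1, ∠ ≈ 0.23°
pole (1 + j1·0.001) = 1 + j0.001 → |·| ≈ 1, ∠ ≈ 0.06°
|T| = 1e-05 · 1.4142 / (1.0001 · 1 · 1) ≈ 1.4141e-05

1.41e-05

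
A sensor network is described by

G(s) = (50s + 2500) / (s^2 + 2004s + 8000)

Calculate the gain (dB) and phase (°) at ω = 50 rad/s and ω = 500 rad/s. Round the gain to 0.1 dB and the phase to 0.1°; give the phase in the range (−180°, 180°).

ω = 50: -29.1 dB, -41.9°; ω = 500: -32.3 dB, -19.3°

Substitute s = j50:
Numerator: 50(j50) + 2500 = 2500 + j2500
Denominator: (j50)^2 + 2004(j50) + 8000 = 5500 + j100200
|N| = √(2500² + 2500²) ≈ 3535.5, ∠N ≈ 45.00°
|D| = √(5500² + 100200²) ≈ 1.0035e+05, ∠D ≈ 86.86°
|G| = 3535.5 / 1.0035e+05 ≈ 0.035232
Gain = 20 log₁₀(0.035232) ≈ -29.06 dB
∠G = 45.00° − 86.86° = -41.86°

Substitute s = j500:
Numerator: 50(j500) + 2500 = 2500 + j25000
Denominator: (j500)^2 + 2004(j500) + 8000 = -242000 + j1002000
|N| = √(2500² + 25000²) ≈ 25125, ∠N ≈ 84.29°
|D| = √(242000² + 1002000²) ≈ 1.0308e+06, ∠D ≈ 103.58°
|G| = 25125 / 1.0308e+06 ≈ 0.024374
Gain = 20 log₁₀(0.024374) ≈ -32.26 dB
∠G = 84.29° − 103.58° = -19.29°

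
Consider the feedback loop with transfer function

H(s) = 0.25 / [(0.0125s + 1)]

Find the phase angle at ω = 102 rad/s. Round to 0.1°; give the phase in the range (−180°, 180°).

-51.9°

At ω = 102 rad/s:
pole (1 + j102·0.0125) = 1 + j1.275 → |·| ≈ 1.6204, ∠ ≈ 51.89°
∠H = (0°) − (51.89°) = -51.89°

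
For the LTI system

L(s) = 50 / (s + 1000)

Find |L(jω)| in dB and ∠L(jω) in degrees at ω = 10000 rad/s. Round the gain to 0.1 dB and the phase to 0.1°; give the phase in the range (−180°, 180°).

-46.1 dB, -84.3°

Substitute s = j10000:
Numerator: 50 = 50 + j0
Denominator: (j10000) + 1000 = 1000 + j10000
|N| = √(50² + 0²) ≈ 50, ∠N ≈ 0.00°
|D| = √(1000² + 10000²) ≈ 10050, ∠D ≈ 84.29°
|L| = 50 / 10050 ≈ 0.0049751
Gain = 20 log₁₀(0.0049751) ≈ -46.06 dB
∠L = 0.00° − 84.29° = -84.29°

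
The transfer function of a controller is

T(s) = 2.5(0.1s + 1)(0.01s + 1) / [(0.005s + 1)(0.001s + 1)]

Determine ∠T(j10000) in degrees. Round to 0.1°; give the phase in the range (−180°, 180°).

6.2°

At ω = 10000 rad/s:
zero (1 + j10000·0.1) = 1 + j1000 → |·| ≈ 1000, ∠ ≈ 89.94°
zero (1 + j10000·0.01) = 1 + j100 → |·| ≈ 100, ∠ ≈ 89.43°
pole (1 + j10000·0.005) = 1 + j50 → |·| ≈ 50.01, ∠ ≈ 88.85°
pole (1 + j10000·0.001) = 1 + j10 → |·| ≈ 10.05, ∠ ≈ 84.29°
∠T = (89.94° + 89.43°) − (88.85° + 84.29°) = 6.23°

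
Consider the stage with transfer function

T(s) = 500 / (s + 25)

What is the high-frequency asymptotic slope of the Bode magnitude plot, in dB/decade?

-20 dB/decade

Each pole contributes −20 dB/decade at high frequency; each zero contributes +20 dB/decade.
Net: 0 zero(s) − 1 pole(s) → -20 dB/decade.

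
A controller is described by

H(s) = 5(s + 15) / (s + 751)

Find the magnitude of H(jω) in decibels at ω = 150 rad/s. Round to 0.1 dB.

-0.1 dB

At s = jω = j150:
zero (s+15): 15 + j150 → |·| = √(15²+150²) = √22725 ≈ 150.75, ∠ = arctan(150/15) ≈ 84.29°
pole (s+751): 751 + j150 → |·| = √(751²+150²) = √586501 ≈ 765.83, ∠ = arctan(150/751) ≈ 11.30°
|H| = 5 · 150.75 / 765.83 ≈ 0.98423
Gain = 20 log₁₀(0.98423) ≈ -0.14 dB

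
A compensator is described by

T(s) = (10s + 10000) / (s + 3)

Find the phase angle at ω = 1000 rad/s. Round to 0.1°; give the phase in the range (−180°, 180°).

-44.8°

Substitute s = j1000:
Numerator: 10(j1000) + 10000 = 10000 + j10000
Denominator: (j1000) + 3 = 3 + j1000
|N| = √(10000² + 10000²) ≈ 14142, ∠N ≈ 45.00°
|D| = √(3² + 1000²) ≈ 1000, ∠D ≈ 89.83°
∠T = 45.00° − 89.83° = -44.83°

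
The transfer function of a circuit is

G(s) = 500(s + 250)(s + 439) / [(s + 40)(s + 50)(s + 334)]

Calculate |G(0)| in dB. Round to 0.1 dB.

G(0) = 500·250·439 / (40·50·334) ≈ 82.148
20 log₁₀(82.148) ≈ 38.29 dB

38.3 dB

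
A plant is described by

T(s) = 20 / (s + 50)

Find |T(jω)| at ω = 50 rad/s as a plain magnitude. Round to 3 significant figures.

0.283

At s = jω = j50:
pole (s+50): 50 + j50 → |·| = √(50²+50²) = √5000 ≈ 70.711, ∠ = arctan(50/50) ≈ 45.00°
|T| = 20 / 70.711 ≈ 0.28284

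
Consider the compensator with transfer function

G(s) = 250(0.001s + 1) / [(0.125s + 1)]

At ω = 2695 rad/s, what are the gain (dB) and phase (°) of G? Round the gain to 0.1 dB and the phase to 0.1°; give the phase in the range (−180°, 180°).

At ω = 2695 rad/s:
zero (1 + j2695·0.001) = 1 + j2.695 → |·| ≈ 2.8745, ∠ ≈ 69.64°
pole (1 + j2695·0.125) = 1 + j336.875 → |·| ≈ 336.88, ∠ ≈ 89.83°
|G| = 250 · 2.8745 / (336.88) ≈ 2.1332
Gain = 20 log₁₀(2.1332) ≈ 6.58 dB
∠G = (69.64°) − (89.83°) = -20.19°

6.6 dB, -20.2°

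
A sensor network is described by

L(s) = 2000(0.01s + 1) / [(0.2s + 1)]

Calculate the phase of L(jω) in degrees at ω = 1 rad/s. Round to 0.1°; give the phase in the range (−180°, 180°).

-10.7°

At ω = 1 rad/s:
zero (1 + j1·0.01) = 1 + j0.01 → |·| ≈ 1, ∠ ≈ 0.57°
pole (1 + j1·0.2) = 1 + j0.2 → |·| ≈ 1.0198, ∠ ≈ 11.31°
∠L = (0.57°) − (11.31°) = -10.74°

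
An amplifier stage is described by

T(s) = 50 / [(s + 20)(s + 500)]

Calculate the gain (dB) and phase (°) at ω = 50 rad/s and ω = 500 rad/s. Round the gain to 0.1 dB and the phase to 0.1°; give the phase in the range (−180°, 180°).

At s = jω = j50:
pole (s+20): 20 + j50 → |·| = √(20²+50²) = √2900 ≈ 53.852, ∠ = arctan(50/20) ≈ 68.20°
pole (s+500): 500 + j50 → |·| = √(500²+50²) = √252500 ≈ 502.49, ∠ = arctan(50/500) ≈ 5.71°
|T| = 50 / 27060 ≈ 0.0018477
Gain = 20 log₁₀(0.0018477) ≈ -54.67 dB
∠T = 0.00° − 73.91° = -73.91°

At s = jω = j500:
pole (s+20): 20 + j500 → |·| = √(20²+500²) = √250400 ≈ 500.4, ∠ = arctan(500/20) ≈ 87.71°
pole (s+500): 500 + j500 → |·| = √(500²+500²) = √500000 ≈ 707.11, ∠ = arctan(500/500) ≈ 45.00°
|T| = 50 / 3.5384e+05 ≈ 0.00014131
Gain = 20 log₁₀(0.00014131) ≈ -77.00 dB
∠T = 0.00° − 132.71° = -132.71°

ω = 50: -54.7 dB, -73.9°; ω = 500: -77.0 dB, -132.7°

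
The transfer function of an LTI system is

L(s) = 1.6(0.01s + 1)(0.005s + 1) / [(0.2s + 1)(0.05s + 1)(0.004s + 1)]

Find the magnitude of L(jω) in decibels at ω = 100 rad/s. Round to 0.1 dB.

-32.8 dB

At ω = 100 rad/s:
zero (1 + j100·0.01) = 1 + j1 → |·| ≈ 1.4142, ∠ ≈ 45.00°
zero (1 + j100·0.005) = 1 + j0.5 → |·| ≈ 1.118, ∠ ≈ 26.57°
pole (1 + j100·0.2) = 1 + j20 → |·| ≈ 20.025, ∠ ≈ 87.14°
pole (1 + j100·0.05) = 1 + j5 → |·| ≈ 5.099, ∠ ≈ 78.69°
pole (1 + j100·0.004) = 1 + j0.4 → |·| ≈ 1.077, ∠ ≈ 21.80°
|L| = 1.6 · 1.4142 · 1.118 / (20.025 · 5.099 · 1.077) ≈ 0.023004
Gain = 20 log₁₀(0.023004) ≈ -32.76 dB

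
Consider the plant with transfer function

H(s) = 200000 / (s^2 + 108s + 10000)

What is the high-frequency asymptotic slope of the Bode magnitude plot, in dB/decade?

-40 dB/decade

Each pole contributes −20 dB/decade at high frequency; each zero contributes +20 dB/decade.
Net: 0 zero(s) − 2 pole(s) → -40 dB/decade.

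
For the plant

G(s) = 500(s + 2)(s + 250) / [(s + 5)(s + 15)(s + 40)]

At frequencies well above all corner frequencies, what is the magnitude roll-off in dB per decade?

-20 dB/decade

Each pole contributes −20 dB/decade at high frequency; each zero contributes +20 dB/decade.
Net: 2 zero(s) − 3 pole(s) → -20 dB/decade.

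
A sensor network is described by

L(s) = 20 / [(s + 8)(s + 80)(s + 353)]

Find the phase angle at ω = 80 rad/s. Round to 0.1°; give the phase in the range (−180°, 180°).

-142.1°

At s = jω = j80:
pole (s+8): 8 + j80 → |·| = √(8²+80²) = √6464 ≈ 80.399, ∠ = arctan(80/8) ≈ 84.29°
pole (s+80): 80 + j80 → |·| = √(80²+80²) = √12800 ≈ 113.14, ∠ = arctan(80/80) ≈ 45.00°
pole (s+353): 353 + j80 → |·| = √(353²+80²) = √131009 ≈ 361.95, ∠ = arctan(80/353) ≈ 12.77°
∠L = 0.00° − 142.06° = -142.06°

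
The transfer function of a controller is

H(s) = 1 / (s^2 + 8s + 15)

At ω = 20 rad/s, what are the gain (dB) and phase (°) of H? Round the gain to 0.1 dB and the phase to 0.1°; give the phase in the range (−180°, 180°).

Substitute s = j20:
Numerator: 1 = 1 + j0
Denominator: (j20)^2 + 8(j20) + 15 = -385 + j160
|N| = √(1² + 0²) ≈ 1, ∠N ≈ 0.00°
|D| = √(385² + 160²) ≈ 416.92, ∠D ≈ 157.43°
|H| = 1 / 416.92 ≈ 0.0023985
Gain = 20 log₁₀(0.0023985) ≈ -52.40 dB
∠H = 0.00° − 157.43° = -157.43°

-52.4 dB, -157.4°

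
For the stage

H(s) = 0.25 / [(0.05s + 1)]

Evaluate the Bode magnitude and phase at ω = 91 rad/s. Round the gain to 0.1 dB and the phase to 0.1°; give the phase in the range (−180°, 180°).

At ω = 91 rad/s:
pole (1 + j91·0.05) = 1 + j4.55 → |·| ≈ 4.6586, ∠ ≈ 77.60°
|H| = 0.25 · 1 / (4.6586) ≈ 0.053664
Gain = 20 log₁₀(0.053664) ≈ -25.41 dB
∠H = (0°) − (77.60°) = -77.60°

-25.4 dB, -77.6°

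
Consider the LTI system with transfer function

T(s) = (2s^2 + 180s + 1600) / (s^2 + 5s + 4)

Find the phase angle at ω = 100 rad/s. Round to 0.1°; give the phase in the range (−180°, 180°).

Substitute s = j100:
Numerator: 2(j100)^2 + 180(j100) + 1600 = -18400 + j18000
Denominator: (j100)^2 + 5(j100) + 4 = -9996 + j500
|N| = √(18400² + 18000²) ≈ 25740, ∠N ≈ 135.63°
|D| = √(9996² + 500²) ≈ 10008, ∠D ≈ 177.14°
∠T = 135.63° − 177.14° = -41.51°

-41.5°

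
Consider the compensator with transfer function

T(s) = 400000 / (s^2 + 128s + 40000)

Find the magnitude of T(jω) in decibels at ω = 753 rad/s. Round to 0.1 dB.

-2.5 dB

At s = jω = j753:
quadratic: (j753)² + 128·j753 + 40000 = -527009 + j96384 → |·| ≈ 5.3575e+05, ∠ ≈ 169.64°
|T| = 400000 / 5.3575e+05 ≈ 0.74662
Gain = 20 log₁₀(0.74662) ≈ -2.54 dB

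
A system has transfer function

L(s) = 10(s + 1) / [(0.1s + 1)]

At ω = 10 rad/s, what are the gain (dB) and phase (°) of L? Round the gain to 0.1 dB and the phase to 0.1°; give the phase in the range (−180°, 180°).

37.0 dB, 39.3°

At ω = 10 rad/s:
zero (1 + j10·1) = 1 + j10 → |·| ≈ 10.05, ∠ ≈ 84.29°
pole (1 + j10·0.1) = 1 + j1 → |·| ≈ 1.4142, ∠ ≈ 45.00°
|L| = 10 · 10.05 / (1.4142) ≈ 71.065
Gain = 20 log₁₀(71.065) ≈ 37.03 dB
∠L = (84.29°) − (45.00°) = 39.29°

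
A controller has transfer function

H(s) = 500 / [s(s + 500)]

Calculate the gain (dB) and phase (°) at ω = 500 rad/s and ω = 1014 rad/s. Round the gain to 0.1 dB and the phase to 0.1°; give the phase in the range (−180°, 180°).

At s = jω = j500:
pole (s+500): 500 + j500 → |·| = √(500²+500²) = √500000 ≈ 707.11, ∠ = arctan(500/500) ≈ 45.00°
pole at origin: |s| = 500, ∠ = 90.00° (in denominator)
|H| = 500 / 3.5356e+05 ≈ 0.0014142
Gain = 20 log₁₀(0.0014142) ≈ -56.99 dB
∠H = 0.00° − 135.00° = -135.00°

At s = jω = j1014:
pole (s+500): 500 + j1014 → |·| = √(500²+1014²) = √1278196 ≈ 1130.6, ∠ = arctan(1014/500) ≈ 63.75°
pole at origin: |s| = 1014, ∠ = 90.00° (in denominator)
|H| = 500 / 1.1464e+06 ≈ 0.00043615
Gain = 20 log₁₀(0.00043615) ≈ -67.21 dB
∠H = 0.00° − 153.75° = -153.75°

ω = 500: -57.0 dB, -135.0°; ω = 1014: -67.2 dB, -153.8°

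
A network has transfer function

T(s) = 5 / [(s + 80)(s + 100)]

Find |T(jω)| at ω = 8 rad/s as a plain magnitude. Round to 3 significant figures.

At s = jω = j8:
pole (s+80): 80 + j8 → |·| = √(80²+8²) = √6464 ≈ 80.399, ∠ = arctan(8/80) ≈ 5.71°
pole (s+100): 100 + j8 → |·| = √(100²+8²) = √10064 ≈ 100.32, ∠ = arctan(8/100) ≈ 4.57°
|T| = 5 / 8065.6 ≈ 0.00061992

0.000620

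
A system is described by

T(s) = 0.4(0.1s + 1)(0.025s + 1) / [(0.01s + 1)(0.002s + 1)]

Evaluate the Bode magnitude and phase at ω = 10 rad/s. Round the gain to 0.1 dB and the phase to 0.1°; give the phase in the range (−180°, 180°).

-4.7 dB, 52.2°

At ω = 10 rad/s:
zero (1 + j10·0.1) = 1 + j1 → |·| ≈ 1.4142, ∠ ≈ 45.00°
zero (1 + j10·0.025) = 1 + j0.25 → |·| ≈ 1.0308, ∠ ≈ 14.04°
pole (1 + j10·0.01) = 1 + j0.1 → |·| ≈ 1.005, ∠ ≈ 5.71°
pole (1 + j10·0.002) = 1 + j0.02 → |·| ≈ 1.0002, ∠ ≈ 1.15°
|T| = 0.4 · 1.4142 · 1.0308 / (1.005 · 1.0002) ≈ 0.58009
Gain = 20 log₁₀(0.58009) ≈ -4.73 dB
∠T = (45.00° + 14.04°) − (5.71° + 1.15°) = 52.18°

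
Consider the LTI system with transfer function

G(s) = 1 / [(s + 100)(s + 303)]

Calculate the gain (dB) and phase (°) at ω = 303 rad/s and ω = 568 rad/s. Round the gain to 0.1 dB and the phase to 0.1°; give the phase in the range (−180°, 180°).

ω = 303: -102.7 dB, -116.7°; ω = 568: -111.4 dB, -141.9°

At s = jω = j303:
pole (s+100): 100 + j303 → |·| = √(100²+303²) = √101809 ≈ 319.08, ∠ = arctan(303/100) ≈ 71.74°
pole (s+303): 303 + j303 → |·| = √(303²+303²) = √183618 ≈ 428.51, ∠ = arctan(303/303) ≈ 45.00°
|G| = 1 / 1.3673e+05 ≈ 7.3137e-06
Gain = 20 log₁₀(7.3137e-06) ≈ -102.72 dB
∠G = 0.00° − 116.74° = -116.74°

At s = jω = j568:
pole (s+100): 100 + j568 → |·| = √(100²+568²) = √332624 ≈ 576.74, ∠ = arctan(568/100) ≈ 80.02°
pole (s+303): 303 + j568 → |·| = √(303²+568²) = √414433 ≈ 643.76, ∠ = arctan(568/303) ≈ 61.92°
|G| = 1 / 3.7128e+05 ≈ 2.6934e-06
Gain = 20 log₁₀(2.6934e-06) ≈ -111.39 dB
∠G = 0.00° − 141.94° = -141.94°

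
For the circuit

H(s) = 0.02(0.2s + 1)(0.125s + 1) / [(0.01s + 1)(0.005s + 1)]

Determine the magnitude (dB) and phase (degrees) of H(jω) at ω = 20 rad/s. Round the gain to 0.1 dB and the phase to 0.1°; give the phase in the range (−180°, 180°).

At ω = 20 rad/s:
zero (1 + j20·0.2) = 1 + j4 → |·| ≈ 4.1231, ∠ ≈ 75.96°
zero (1 + j20·0.125) = 1 + j2.5 → |·| ≈ 2.6926, ∠ ≈ 68.20°
pole (1 + j20·0.01) = 1 + j0.2 → |·| ≈ 1.0198, ∠ ≈ 11.31°
pole (1 + j20·0.005) = 1 + j0.1 → |·| ≈ 1.005, ∠ ≈ 5.71°
|H| = 0.02 · 4.1231 · 2.6926 / (1.0198 · 1.005) ≈ 0.21664
Gain = 20 log₁₀(0.21664) ≈ -13.29 dB
∠H = (75.96° + 68.20°) − (11.31° + 5.71°) = 127.14°

-13.3 dB, 127.1°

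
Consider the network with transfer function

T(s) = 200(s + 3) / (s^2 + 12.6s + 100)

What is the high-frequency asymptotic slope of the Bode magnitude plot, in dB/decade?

-20 dB/decade

Each pole contributes −20 dB/decade at high frequency; each zero contributes +20 dB/decade.
Net: 1 zero(s) − 2 pole(s) → -20 dB/decade.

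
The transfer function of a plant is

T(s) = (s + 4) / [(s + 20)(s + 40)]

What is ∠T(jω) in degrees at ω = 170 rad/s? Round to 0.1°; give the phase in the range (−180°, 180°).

At s = jω = j170:
zero (s+4): 4 + j170 → |·| = √(4²+170²) = √28916 ≈ 170.05, ∠ = arctan(170/4) ≈ 88.65°
pole (s+20): 20 + j170 → |·| = √(20²+170²) = √29300 ≈ 171.17, ∠ = arctan(170/20) ≈ 83.29°
pole (s+40): 40 + j170 → |·| = √(40²+170²) = √30500 ≈ 174.64, ∠ = arctan(170/40) ≈ 76.76°
∠T = 88.65° − 160.05° = -71.40°

-71.4°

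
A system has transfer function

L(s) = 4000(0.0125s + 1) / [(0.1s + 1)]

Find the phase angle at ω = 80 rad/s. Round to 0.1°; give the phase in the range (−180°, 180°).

-37.9°

At ω = 80 rad/s:
zero (1 + j80·0.0125) = 1 + j1 → |·| ≈ 1.4142, ∠ ≈ 45.00°
pole (1 + j80·0.1) = 1 + j8 → |·| ≈ 8.0623, ∠ ≈ 82.87°
∠L = (45.00°) − (82.87°) = -37.87°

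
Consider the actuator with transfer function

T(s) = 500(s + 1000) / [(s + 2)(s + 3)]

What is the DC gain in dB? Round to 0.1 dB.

98.4 dB

T(0) = 500·1000 / (2·3) ≈ 83333
20 log₁₀(83333) ≈ 98.42 dB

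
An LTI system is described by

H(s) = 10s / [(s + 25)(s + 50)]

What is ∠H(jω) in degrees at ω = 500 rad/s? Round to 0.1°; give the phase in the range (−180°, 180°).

-81.4°

At s = jω = j500:
zero at origin: s = j500 → |·| = 500, ∠ = 90.00°
pole (s+25): 25 + j500 → |·| = √(25²+500²) = √250625 ≈ 500.62, ∠ = arctan(500/25) ≈ 87.14°
pole (s+50): 50 + j500 → |·| = √(50²+500²) = √252500 ≈ 502.49, ∠ = arctan(500/50) ≈ 84.29°
∠H = 90.00° − 171.43° = -81.43°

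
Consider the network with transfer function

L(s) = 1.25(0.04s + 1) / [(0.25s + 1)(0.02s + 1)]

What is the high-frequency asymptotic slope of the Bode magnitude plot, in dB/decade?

-20 dB/decade

Each pole contributes −20 dB/decade at high frequency; each zero contributes +20 dB/decade.
Net: 1 zero(s) − 2 pole(s) → -20 dB/decade.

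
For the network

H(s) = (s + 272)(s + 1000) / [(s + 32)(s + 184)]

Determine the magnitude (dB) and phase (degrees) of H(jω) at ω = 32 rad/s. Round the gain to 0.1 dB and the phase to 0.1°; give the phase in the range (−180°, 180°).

At s = jω = j32:
zero (s+272): 272 + j32 → |·| = √(272²+32²) = √75008 ≈ 273.88, ∠ = arctan(32/272) ≈ 6.71°
zero (s+1000): 1000 + j32 → |·| = √(1000²+32²) = √1001024 ≈ 1000.5, ∠ = arctan(32/1000) ≈ 1.83°
pole (s+32): 32 + j32 → |·| = √(32²+32²) = √2048 ≈ 45.255, ∠ = arctan(32/32) ≈ 45.00°
pole (s+184): 184 + j32 → |·| = √(184²+32²) = √34880 ≈ 186.76, ∠ = arctan(32/184) ≈ 9.87°
|H| = 1 · 2.7402e+05 / 8451.8 ≈ 32.421
Gain = 20 log₁₀(32.421) ≈ 30.22 dB
∠H = 8.54° − 54.87° = -46.33°

30.2 dB, -46.3°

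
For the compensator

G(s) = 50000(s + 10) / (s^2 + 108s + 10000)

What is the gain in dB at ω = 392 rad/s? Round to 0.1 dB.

At s = jω = j392:
zero (s+10): 10 + j392 → |·| = √(10²+392²) = √153764 ≈ 392.13, ∠ = arctan(392/10) ≈ 88.54°
quadratic: (j392)² + 108·j392 + 10000 = -143664 + j42336 → |·| ≈ 1.4977e+05, ∠ ≈ 163.58°
|G| = 50000 · 392.13 / 1.4977e+05 ≈ 130.91
Gain = 20 log₁₀(130.91) ≈ 42.34 dB

42.3 dB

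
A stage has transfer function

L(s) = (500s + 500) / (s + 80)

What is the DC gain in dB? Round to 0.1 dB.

L(0) = 500 / 80 = 6.25
20 log₁₀(6.25) ≈ 15.92 dB

15.9 dB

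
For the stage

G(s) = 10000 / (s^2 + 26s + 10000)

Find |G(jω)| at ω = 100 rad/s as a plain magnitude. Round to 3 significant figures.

At s = jω = j100:
quadratic: (j100)² + 26·j100 + 10000 = 0 + j2600 → |·| ≈ 2600, ∠ ≈ 90.00°
|G| = 10000 / 2600 ≈ 3.8462

3.85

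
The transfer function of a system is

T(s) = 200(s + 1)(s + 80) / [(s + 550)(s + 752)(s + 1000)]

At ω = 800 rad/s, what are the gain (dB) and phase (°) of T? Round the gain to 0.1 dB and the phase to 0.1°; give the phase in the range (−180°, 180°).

-20.5 dB, 33.3°

At s = jω = j800:
zero (s+1): 1 + j800 → |·| = √(1²+800²) = √640001 ≈ 800, ∠ = arctan(800/1) ≈ 89.93°
zero (s+80): 80 + j800 → |·| = √(80²+800²) = √646400 ≈ 803.99, ∠ = arctan(800/80) ≈ 84.29°
pole (s+550): 550 + j800 → |·| = √(550²+800²) = √942500 ≈ 970.82, ∠ = arctan(800/550) ≈ 55.49°
pole (s+752): 752 + j800 → |·| = √(752²+800²) = √1205504 ≈ 1098, ∠ = arctan(800/752) ≈ 46.77°
pole (s+1000): 1000 + j800 → |·| = √(1000²+800²) = √1640000 ≈ 1280.6, ∠ = arctan(800/1000) ≈ 38.66°
|T| = 200 · 6.4319e+05 / 1.3651e+09 ≈ 0.094233
Gain = 20 log₁₀(0.094233) ≈ -20.52 dB
∠T = 174.22° − 140.92° = 33.30°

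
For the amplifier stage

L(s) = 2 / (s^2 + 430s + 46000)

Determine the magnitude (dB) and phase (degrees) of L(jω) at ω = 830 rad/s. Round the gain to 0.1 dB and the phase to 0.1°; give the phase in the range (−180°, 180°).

Substitute s = j830:
Numerator: 2 = 2 + j0
Denominator: (j830)^2 + 430(j830) + 46000 = -642900 + j356900
|N| = √(2² + 0²) ≈ 2, ∠N ≈ 0.00°
|D| = √(642900² + 356900²) ≈ 7.3532e+05, ∠D ≈ 150.96°
|L| = 2 / 7.3532e+05 ≈ 2.7199e-06
Gain = 20 log₁₀(2.7199e-06) ≈ -111.31 dB
∠L = 0.00° − 150.96° = -150.96°

-111.3 dB, -151.0°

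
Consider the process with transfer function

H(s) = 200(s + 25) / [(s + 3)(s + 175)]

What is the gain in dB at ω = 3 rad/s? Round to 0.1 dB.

16.6 dB

At s = jω = j3:
zero (s+25): 25 + j3 → |·| = √(25²+3²) = √634 ≈ 25.179, ∠ = arctan(3/25) ≈ 6.84°
pole (s+3): 3 + j3 → |·| = √(3²+3²) = √18 ≈ 4.2426, ∠ = arctan(3/3) ≈ 45.00°
pole (s+175): 175 + j3 → |·| = √(175²+3²) = √30634 ≈ 175.03, ∠ = arctan(3/175) ≈ 0.98°
|H| = 200 · 25.179 / 742.58 ≈ 6.7815
Gain = 20 log₁₀(6.7815) ≈ 16.63 dB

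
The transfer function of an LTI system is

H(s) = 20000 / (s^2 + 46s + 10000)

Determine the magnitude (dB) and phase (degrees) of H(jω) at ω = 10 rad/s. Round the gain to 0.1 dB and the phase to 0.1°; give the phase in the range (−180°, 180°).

6.1 dB, -2.7°

At s = jω = j10:
quadratic: (j10)² + 46·j10 + 10000 = 9900 + j460 → |·| ≈ 9910.7, ∠ ≈ 2.66°
|H| = 20000 / 9910.7 ≈ 2.018
Gain = 20 log₁₀(2.018) ≈ 6.10 dB
∠H = 0.00° − 2.66° = -2.66°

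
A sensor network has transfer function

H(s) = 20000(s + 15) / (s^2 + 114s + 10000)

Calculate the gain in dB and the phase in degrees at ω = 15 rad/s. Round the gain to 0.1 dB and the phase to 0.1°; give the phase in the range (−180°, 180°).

32.6 dB, 35.1°

At s = jω = j15:
zero (s+15): 15 + j15 → |·| = √(15²+15²) = √450 ≈ 21.213, ∠ = arctan(15/15) ≈ 45.00°
quadratic: (j15)² + 114·j15 + 10000 = 9775 + j1710 → |·| ≈ 9923.4, ∠ ≈ 9.92°
|H| = 20000 · 21.213 / 9923.4 ≈ 42.753
Gain = 20 log₁₀(42.753) ≈ 32.62 dB
∠H = 45.00° − 9.92° = 35.08°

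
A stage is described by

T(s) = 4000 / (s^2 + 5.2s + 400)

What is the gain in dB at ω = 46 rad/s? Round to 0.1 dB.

At s = jω = j46:
quadratic: (j46)² + 5.2·j46 + 400 = -1716 + j239.2 → |·| ≈ 1732.6, ∠ ≈ 172.06°
|T| = 4000 / 1732.6 ≈ 2.3087
Gain = 20 log₁₀(2.3087) ≈ 7.27 dB

7.3 dB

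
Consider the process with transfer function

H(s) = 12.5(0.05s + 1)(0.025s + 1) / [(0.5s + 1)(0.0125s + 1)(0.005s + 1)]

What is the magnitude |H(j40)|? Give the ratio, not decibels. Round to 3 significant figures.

1.73

At ω = 40 rad/s:
zero (1 + j40·0.05) = 1 + j2 → |·| ≈ 2.2361, ∠ ≈ 63.43°
zero (1 + j40·0.025) = 1 + j1 → |·| ≈ 1.4142, ∠ ≈ 45.00°
pole (1 + j40·0.5) = 1 + j20 → |·| ≈ 20.025, ∠ ≈ 87.14°
pole (1 + j40·0.0125) = 1 + j0.5 → |·| ≈ 1.118, ∠ ≈ 26.57°
pole (1 + j40·0.005) = 1 + j0.2 → |·| ≈ 1.0198, ∠ ≈ 11.31°
|H| = 12.5 · 2.2361 · 1.4142 / (20.025 · 1.118 · 1.0198) ≈ 1.7313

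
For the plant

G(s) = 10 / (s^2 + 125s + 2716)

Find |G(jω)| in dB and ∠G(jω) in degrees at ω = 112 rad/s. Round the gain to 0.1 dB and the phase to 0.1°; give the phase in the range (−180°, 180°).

-64.7 dB, -125.1°

Substitute s = j112:
Numerator: 10 = 10 + j0
Denominator: (j112)^2 + 125(j112) + 2716 = -9828 + j14000
|N| = √(10² + 0²) ≈ 10, ∠N ≈ 0.00°
|D| = √(9828² + 14000²) ≈ 17105, ∠D ≈ 125.07°
|G| = 10 / 17105 ≈ 0.00058462
Gain = 20 log₁₀(0.00058462) ≈ -64.66 dB
∠G = 0.00° − 125.07° = -125.07°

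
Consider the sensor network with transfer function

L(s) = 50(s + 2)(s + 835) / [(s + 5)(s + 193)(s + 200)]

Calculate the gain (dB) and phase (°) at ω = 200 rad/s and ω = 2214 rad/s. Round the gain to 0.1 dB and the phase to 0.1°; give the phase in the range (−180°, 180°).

ω = 200: -5.3 dB, -76.7°; ω = 2214: -32.4 dB, -100.4°

At s = jω = j200:
zero (s+2): 2 + j200 → |·| = √(2²+200²) = √40004 ≈ 200.01, ∠ = arctan(200/2) ≈ 89.43°
zero (s+835): 835 + j200 → |·| = √(835²+200²) = √737225 ≈ 858.62, ∠ = arctan(200/835) ≈ 13.47°
pole (s+5): 5 + j200 → |·| = √(5²+200²) = √40025 ≈ 200.06, ∠ = arctan(200/5) ≈ 88.57°
pole (s+193): 193 + j200 → |·| = √(193²+200²) = √77249 ≈ 277.94, ∠ = arctan(200/193) ≈ 46.02°
pole (s+200): 200 + j200 → |·| = √(200²+200²) = √80000 ≈ 282.84, ∠ = arctan(200/200) ≈ 45.00°
|L| = 50 · 1.7173e+05 / 1.5727e+07 ≈ 0.54597
Gain = 20 log₁₀(0.54597) ≈ -5.26 dB
∠L = 102.90° − 179.59° = -76.69°

At s = jω = j2214:
zero (s+2): 2 + j2214 → |·| = √(2²+2214²) = √4901800 ≈ 2214, ∠ = arctan(2214/2) ≈ 89.95°
zero (s+835): 835 + j2214 → |·| = √(835²+2214²) = √5599021 ≈ 2366.2, ∠ = arctan(2214/835) ≈ 69.34°
pole (s+5): 5 + j2214 → |·| = √(5²+2214²) = √4901821 ≈ 2214, ∠ = arctan(2214/5) ≈ 89.87°
pole (s+193): 193 + j2214 → |·| = √(193²+2214²) = √4939045 ≈ 2222.4, ∠ = arctan(2214/193) ≈ 85.02°
pole (s+200): 200 + j2214 → |·| = √(200²+2214²) = √4941796 ≈ 2223, ∠ = arctan(2214/200) ≈ 84.84°
|L| = 50 · 5.2388e+06 / 1.0938e+10 ≈ 0.023948
Gain = 20 log₁₀(0.023948) ≈ -32.41 dB
∠L = 159.29° − 259.73° = -100.44°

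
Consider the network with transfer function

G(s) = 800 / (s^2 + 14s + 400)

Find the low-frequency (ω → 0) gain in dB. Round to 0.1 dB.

G(0) = 800 / 400 = 2
20 log₁₀(2) ≈ 6.02 dB

6.0 dB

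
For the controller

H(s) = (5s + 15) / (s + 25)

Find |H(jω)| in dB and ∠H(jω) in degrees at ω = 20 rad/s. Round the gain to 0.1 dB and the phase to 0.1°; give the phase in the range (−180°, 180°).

Substitute s = j20:
Numerator: 5(j20) + 15 = 15 + j100
Denominator: (j20) + 25 = 25 + j20
|N| = √(15² + 100²) ≈ 101.12, ∠N ≈ 81.47°
|D| = √(25² + 20²) ≈ 32.016, ∠D ≈ 38.66°
|H| = 101.12 / 32.016 ≈ 3.1584
Gain = 20 log₁₀(3.1584) ≈ 9.99 dB
∠H = 81.47° − 38.66° = 42.81°

10.0 dB, 42.8°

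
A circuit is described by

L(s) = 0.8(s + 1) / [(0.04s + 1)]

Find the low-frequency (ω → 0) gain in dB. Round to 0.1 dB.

-1.9 dB

L(0) = 0.8 · 1 / 1 = 0.8
20 log₁₀(0.8) ≈ -1.94 dB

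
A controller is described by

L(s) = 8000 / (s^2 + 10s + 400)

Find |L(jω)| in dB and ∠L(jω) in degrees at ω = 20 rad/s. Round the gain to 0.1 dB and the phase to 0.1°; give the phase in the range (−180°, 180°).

At s = jω = j20:
quadratic: (j20)² + 10·j20 + 400 = 0 + j200 → |·| ≈ 200, ∠ ≈ 90.00°
|L| = 8000 / 200 ≈ 40
Gain = 20 log₁₀(40) ≈ 32.04 dB
∠L = 0.00° − 90.00° = -90.00°

32.0 dB, -90.0°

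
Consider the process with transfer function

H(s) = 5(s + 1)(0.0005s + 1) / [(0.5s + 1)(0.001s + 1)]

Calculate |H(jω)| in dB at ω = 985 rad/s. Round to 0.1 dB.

18.0 dB

At ω = 985 rad/s:
zero (1 + j985·1) = 1 + j985 → |·| ≈ 985, ∠ ≈ 89.94°
zero (1 + j985·0.0005) = 1 + j0.4925 → |·| ≈ 1.1147, ∠ ≈ 26.22°
pole (1 + j985·0.5) = 1 + j492.5 → |·| ≈ 492.5, ∠ ≈ 89.88°
pole (1 + j985·0.001) = 1 + j0.985 → |·| ≈ 1.4036, ∠ ≈ 44.57°
|H| = 5 · 985 · 1.1147 / (492.5 · 1.4036) ≈ 7.9417
Gain = 20 log₁₀(7.9417) ≈ 18.00 dB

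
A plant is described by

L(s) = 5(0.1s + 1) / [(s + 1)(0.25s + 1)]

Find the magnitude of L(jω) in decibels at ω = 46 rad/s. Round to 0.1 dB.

At ω = 46 rad/s:
zero (1 + j46·0.1) = 1 + j4.6 → |·| ≈ 4.7074, ∠ ≈ 77.74°
pole (1 + j46·1) = 1 + j46 → |·| ≈ 46.011, ∠ ≈ 88.75°
pole (1 + j46·0.25) = 1 + j11.5 → |·| ≈ 11.543, ∠ ≈ 85.03°
|L| = 5 · 4.7074 / (46.011 · 11.543) ≈ 0.044317
Gain = 20 log₁₀(0.044317) ≈ -27.07 dB

-27.1 dB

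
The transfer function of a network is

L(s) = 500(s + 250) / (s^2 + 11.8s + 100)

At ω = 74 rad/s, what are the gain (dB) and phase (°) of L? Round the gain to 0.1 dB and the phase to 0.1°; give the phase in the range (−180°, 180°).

27.6 dB, -154.3°

At s = jω = j74:
zero (s+250): 250 + j74 → |·| = √(250²+74²) = √67976 ≈ 260.72, ∠ = arctan(74/250) ≈ 16.49°
quadratic: (j74)² + 11.8·j74 + 100 = -5376 + j873.2 → |·| ≈ 5446.5, ∠ ≈ 170.77°
|L| = 500 · 260.72 / 5446.5 ≈ 23.935
Gain = 20 log₁₀(23.935) ≈ 27.58 dB
∠L = 16.49° − 170.77° = -154.28°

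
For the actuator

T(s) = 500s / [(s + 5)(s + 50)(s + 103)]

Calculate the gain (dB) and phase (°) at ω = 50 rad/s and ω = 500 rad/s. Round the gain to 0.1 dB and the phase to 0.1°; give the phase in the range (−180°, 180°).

At s = jω = j50:
zero at origin: s = j50 → |·| = 50, ∠ = 90.00°
pole (s+5): 5 + j50 → |·| = √(5²+50²) = √2525 ≈ 50.249, ∠ = arctan(50/5) ≈ 84.29°
pole (s+50): 50 + j50 → |·| = √(50²+50²) = √5000 ≈ 70.711, ∠ = arctan(50/50) ≈ 45.00°
pole (s+103): 103 + j50 → |·| = √(103²+50²) = √13109 ≈ 114.49, ∠ = arctan(50/103) ≈ 25.89°
|T| = 500 · 50 / 4.068e+05 ≈ 0.061455
Gain = 20 log₁₀(0.061455) ≈ -24.23 dB
∠T = 90.00° − 155.18° = -65.18°

At s = jω = j500:
zero at origin: s = j500 → |·| = 500, ∠ = 90.00°
pole (s+5): 5 + j500 → |·| = √(5²+500²) = √250025 ≈ 500.02, ∠ = arctan(500/5) ≈ 89.43°
pole (s+50): 50 + j500 → |·| = √(50²+500²) = √252500 ≈ 502.49, ∠ = arctan(500/50) ≈ 84.29°
pole (s+103): 103 + j500 → |·| = √(103²+500²) = √260609 ≈ 510.5, ∠ = arctan(500/103) ≈ 78.36°
|T| = 500 · 500 / 1.2827e+08 ≈ 0.001949
Gain = 20 log₁₀(0.001949) ≈ -54.20 dB
∠T = 90.00° − 252.08° = -162.08°

ω = 50: -24.2 dB, -65.2°; ω = 500: -54.2 dB, -162.1°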